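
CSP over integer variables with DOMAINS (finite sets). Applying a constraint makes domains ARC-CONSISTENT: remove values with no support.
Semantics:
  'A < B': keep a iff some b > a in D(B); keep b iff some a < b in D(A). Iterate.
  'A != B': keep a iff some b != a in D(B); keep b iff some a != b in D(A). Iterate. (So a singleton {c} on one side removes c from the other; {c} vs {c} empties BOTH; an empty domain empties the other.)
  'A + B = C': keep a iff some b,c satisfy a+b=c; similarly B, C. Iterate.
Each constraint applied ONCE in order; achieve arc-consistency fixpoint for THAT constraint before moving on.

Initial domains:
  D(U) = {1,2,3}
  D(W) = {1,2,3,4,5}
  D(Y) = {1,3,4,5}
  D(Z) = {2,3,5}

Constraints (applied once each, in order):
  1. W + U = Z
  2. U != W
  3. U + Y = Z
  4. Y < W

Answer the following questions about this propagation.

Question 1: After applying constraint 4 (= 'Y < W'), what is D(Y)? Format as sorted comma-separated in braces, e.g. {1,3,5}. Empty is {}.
Answer: {1,3}

Derivation:
Constraint 1 (W + U = Z) on D(W)={1,2,3,4,5} D(U)={1,2,3} D(Z)={2,3,5}: W {1,2,3,4,5}->{1,2,3,4}
Constraint 2 (U != W) on D(U)={1,2,3} D(W)={1,2,3,4}: no change
Constraint 3 (U + Y = Z) on D(U)={1,2,3} D(Y)={1,3,4,5} D(Z)={2,3,5}: U {1,2,3}->{1,2}; Y {1,3,4,5}->{1,3,4}
Constraint 4 (Y < W) on D(Y)={1,3,4} D(W)={1,2,3,4}: Y {1,3,4}->{1,3}; W {1,2,3,4}->{2,3,4}
So after constraint 4: D(Y) = {1,3}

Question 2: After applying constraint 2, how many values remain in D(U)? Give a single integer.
Constraint 1 (W + U = Z) on D(W)={1,2,3,4,5} D(U)={1,2,3} D(Z)={2,3,5}: W {1,2,3,4,5}->{1,2,3,4}
Constraint 2 (U != W) on D(U)={1,2,3} D(W)={1,2,3,4}: no change
So after constraint 2: D(U)={1,2,3}, size = 3

Answer: 3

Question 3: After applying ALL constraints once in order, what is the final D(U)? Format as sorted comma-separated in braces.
Answer: {1,2}

Derivation:
Constraint 1 (W + U = Z) on D(W)={1,2,3,4,5} D(U)={1,2,3} D(Z)={2,3,5}: W {1,2,3,4,5}->{1,2,3,4}
Constraint 2 (U != W) on D(U)={1,2,3} D(W)={1,2,3,4}: no change
Constraint 3 (U + Y = Z) on D(U)={1,2,3} D(Y)={1,3,4,5} D(Z)={2,3,5}: U {1,2,3}->{1,2}; Y {1,3,4,5}->{1,3,4}
Constraint 4 (Y < W) on D(Y)={1,3,4} D(W)={1,2,3,4}: Y {1,3,4}->{1,3}; W {1,2,3,4}->{2,3,4}
So after all 4 constraints: D(U) = {1,2}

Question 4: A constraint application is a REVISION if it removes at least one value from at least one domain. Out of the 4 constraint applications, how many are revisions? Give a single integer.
Answer: 3

Derivation:
Constraint 1 (W + U = Z) on D(W)={1,2,3,4,5} D(U)={1,2,3} D(Z)={2,3,5}: W {1,2,3,4,5}->{1,2,3,4} => REVISION
Constraint 2 (U != W) on D(U)={1,2,3} D(W)={1,2,3,4}: no change => not a revision
Constraint 3 (U + Y = Z) on D(U)={1,2,3} D(Y)={1,3,4,5} D(Z)={2,3,5}: U {1,2,3}->{1,2}; Y {1,3,4,5}->{1,3,4} => REVISION
Constraint 4 (Y < W) on D(Y)={1,3,4} D(W)={1,2,3,4}: Y {1,3,4}->{1,3}; W {1,2,3,4}->{2,3,4} => REVISION
Total revisions = 3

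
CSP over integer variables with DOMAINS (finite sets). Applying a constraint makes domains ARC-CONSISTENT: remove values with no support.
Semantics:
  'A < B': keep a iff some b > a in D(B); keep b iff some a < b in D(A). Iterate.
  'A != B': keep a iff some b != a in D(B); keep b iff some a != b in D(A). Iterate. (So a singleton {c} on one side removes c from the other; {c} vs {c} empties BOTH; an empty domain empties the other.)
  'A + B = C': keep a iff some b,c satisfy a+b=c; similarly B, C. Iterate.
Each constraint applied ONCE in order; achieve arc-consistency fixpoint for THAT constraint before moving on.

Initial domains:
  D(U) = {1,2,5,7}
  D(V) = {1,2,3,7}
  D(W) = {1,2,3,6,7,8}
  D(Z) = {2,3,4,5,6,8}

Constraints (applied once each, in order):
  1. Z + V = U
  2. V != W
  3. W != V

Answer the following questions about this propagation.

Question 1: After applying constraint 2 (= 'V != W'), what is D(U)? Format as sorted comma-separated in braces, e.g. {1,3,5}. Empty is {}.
Constraint 1 (Z + V = U) on D(Z)={2,3,4,5,6,8} D(V)={1,2,3,7} D(U)={1,2,5,7}: Z {2,3,4,5,6,8}->{2,3,4,5,6}; V {1,2,3,7}->{1,2,3}; U {1,2,5,7}->{5,7}
Constraint 2 (V != W) on D(V)={1,2,3} D(W)={1,2,3,6,7,8}: no change
So after constraint 2: D(U) = {5,7}

Answer: {5,7}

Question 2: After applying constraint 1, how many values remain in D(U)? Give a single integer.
Constraint 1 (Z + V = U) on D(Z)={2,3,4,5,6,8} D(V)={1,2,3,7} D(U)={1,2,5,7}: Z {2,3,4,5,6,8}->{2,3,4,5,6}; V {1,2,3,7}->{1,2,3}; U {1,2,5,7}->{5,7}
So after constraint 1: D(U)={5,7}, size = 2

Answer: 2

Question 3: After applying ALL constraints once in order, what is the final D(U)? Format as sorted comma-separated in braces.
Answer: {5,7}

Derivation:
Constraint 1 (Z + V = U) on D(Z)={2,3,4,5,6,8} D(V)={1,2,3,7} D(U)={1,2,5,7}: Z {2,3,4,5,6,8}->{2,3,4,5,6}; V {1,2,3,7}->{1,2,3}; U {1,2,5,7}->{5,7}
Constraint 2 (V != W) on D(V)={1,2,3} D(W)={1,2,3,6,7,8}: no change
Constraint 3 (W != V) on D(W)={1,2,3,6,7,8} D(V)={1,2,3}: no change
So after all 3 constraints: D(U) = {5,7}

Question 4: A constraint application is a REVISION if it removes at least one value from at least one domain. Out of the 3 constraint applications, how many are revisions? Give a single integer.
Constraint 1 (Z + V = U) on D(Z)={2,3,4,5,6,8} D(V)={1,2,3,7} D(U)={1,2,5,7}: Z {2,3,4,5,6,8}->{2,3,4,5,6}; V {1,2,3,7}->{1,2,3}; U {1,2,5,7}->{5,7} => REVISION
Constraint 2 (V != W) on D(V)={1,2,3} D(W)={1,2,3,6,7,8}: no change => not a revision
Constraint 3 (W != V) on D(W)={1,2,3,6,7,8} D(V)={1,2,3}: no change => not a revision
Total revisions = 1

Answer: 1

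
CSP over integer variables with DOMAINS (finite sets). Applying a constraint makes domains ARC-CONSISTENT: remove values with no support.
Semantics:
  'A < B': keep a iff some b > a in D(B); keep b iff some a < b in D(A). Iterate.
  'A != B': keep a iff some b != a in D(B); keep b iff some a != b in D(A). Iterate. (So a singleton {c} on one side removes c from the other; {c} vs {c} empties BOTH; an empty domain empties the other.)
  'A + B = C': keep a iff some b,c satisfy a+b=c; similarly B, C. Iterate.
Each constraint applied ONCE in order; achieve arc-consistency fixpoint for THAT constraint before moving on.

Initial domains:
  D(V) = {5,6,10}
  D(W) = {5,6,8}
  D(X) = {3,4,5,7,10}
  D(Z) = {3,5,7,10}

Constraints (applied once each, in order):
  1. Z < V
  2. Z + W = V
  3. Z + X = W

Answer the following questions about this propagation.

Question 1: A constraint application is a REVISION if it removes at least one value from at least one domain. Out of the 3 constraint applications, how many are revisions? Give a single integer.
Answer: 3

Derivation:
Constraint 1 (Z < V) on D(Z)={3,5,7,10} D(V)={5,6,10}: Z {3,5,7,10}->{3,5,7} => REVISION
Constraint 2 (Z + W = V) on D(Z)={3,5,7} D(W)={5,6,8} D(V)={5,6,10}: Z {3,5,7}->{5}; W {5,6,8}->{5}; V {5,6,10}->{10} => REVISION
Constraint 3 (Z + X = W) on D(Z)={5} D(X)={3,4,5,7,10} D(W)={5}: Z {5}->{}; X {3,4,5,7,10}->{}; W {5}->{} => REVISION
Total revisions = 3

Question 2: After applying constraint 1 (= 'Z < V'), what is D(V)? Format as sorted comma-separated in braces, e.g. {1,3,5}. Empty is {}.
Constraint 1 (Z < V) on D(Z)={3,5,7,10} D(V)={5,6,10}: Z {3,5,7,10}->{3,5,7}
So after constraint 1: D(V) = {5,6,10}

Answer: {5,6,10}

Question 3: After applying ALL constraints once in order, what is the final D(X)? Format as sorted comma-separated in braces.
Answer: {}

Derivation:
Constraint 1 (Z < V) on D(Z)={3,5,7,10} D(V)={5,6,10}: Z {3,5,7,10}->{3,5,7}
Constraint 2 (Z + W = V) on D(Z)={3,5,7} D(W)={5,6,8} D(V)={5,6,10}: Z {3,5,7}->{5}; W {5,6,8}->{5}; V {5,6,10}->{10}
Constraint 3 (Z + X = W) on D(Z)={5} D(X)={3,4,5,7,10} D(W)={5}: Z {5}->{}; X {3,4,5,7,10}->{}; W {5}->{}
So after all 3 constraints: D(X) = {}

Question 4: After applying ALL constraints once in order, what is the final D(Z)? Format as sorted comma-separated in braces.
Answer: {}

Derivation:
Constraint 1 (Z < V) on D(Z)={3,5,7,10} D(V)={5,6,10}: Z {3,5,7,10}->{3,5,7}
Constraint 2 (Z + W = V) on D(Z)={3,5,7} D(W)={5,6,8} D(V)={5,6,10}: Z {3,5,7}->{5}; W {5,6,8}->{5}; V {5,6,10}->{10}
Constraint 3 (Z + X = W) on D(Z)={5} D(X)={3,4,5,7,10} D(W)={5}: Z {5}->{}; X {3,4,5,7,10}->{}; W {5}->{}
So after all 3 constraints: D(Z) = {}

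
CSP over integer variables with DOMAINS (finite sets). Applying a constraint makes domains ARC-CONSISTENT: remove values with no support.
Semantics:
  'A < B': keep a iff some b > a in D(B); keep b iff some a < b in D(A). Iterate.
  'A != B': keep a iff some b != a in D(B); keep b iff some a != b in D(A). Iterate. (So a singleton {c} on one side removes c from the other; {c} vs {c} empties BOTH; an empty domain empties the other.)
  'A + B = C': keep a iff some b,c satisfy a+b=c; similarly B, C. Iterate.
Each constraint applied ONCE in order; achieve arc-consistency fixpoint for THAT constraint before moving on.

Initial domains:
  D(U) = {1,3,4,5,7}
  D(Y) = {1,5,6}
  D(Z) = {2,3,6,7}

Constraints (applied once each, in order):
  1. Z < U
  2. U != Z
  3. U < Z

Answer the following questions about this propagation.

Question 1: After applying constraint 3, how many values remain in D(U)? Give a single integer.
Constraint 1 (Z < U) on D(Z)={2,3,6,7} D(U)={1,3,4,5,7}: Z {2,3,6,7}->{2,3,6}; U {1,3,4,5,7}->{3,4,5,7}
Constraint 2 (U != Z) on D(U)={3,4,5,7} D(Z)={2,3,6}: no change
Constraint 3 (U < Z) on D(U)={3,4,5,7} D(Z)={2,3,6}: U {3,4,5,7}->{3,4,5}; Z {2,3,6}->{6}
So after constraint 3: D(U)={3,4,5}, size = 3

Answer: 3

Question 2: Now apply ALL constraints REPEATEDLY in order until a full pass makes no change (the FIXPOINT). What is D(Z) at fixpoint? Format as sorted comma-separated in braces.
Answer: {}

Derivation:
pass 0 (initial): D(Z)={2,3,6,7}
pass 1: U {1,3,4,5,7}->{3,4,5}; Z {2,3,6,7}->{6}
pass 2: U {3,4,5}->{}; Z {6}->{}
pass 3: no change
Fixpoint after 3 passes: D(Z) = {}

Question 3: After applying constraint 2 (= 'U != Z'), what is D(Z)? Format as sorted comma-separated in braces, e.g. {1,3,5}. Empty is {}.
Answer: {2,3,6}

Derivation:
Constraint 1 (Z < U) on D(Z)={2,3,6,7} D(U)={1,3,4,5,7}: Z {2,3,6,7}->{2,3,6}; U {1,3,4,5,7}->{3,4,5,7}
Constraint 2 (U != Z) on D(U)={3,4,5,7} D(Z)={2,3,6}: no change
So after constraint 2: D(Z) = {2,3,6}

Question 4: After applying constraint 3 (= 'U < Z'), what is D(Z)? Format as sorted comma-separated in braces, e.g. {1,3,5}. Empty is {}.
Answer: {6}

Derivation:
Constraint 1 (Z < U) on D(Z)={2,3,6,7} D(U)={1,3,4,5,7}: Z {2,3,6,7}->{2,3,6}; U {1,3,4,5,7}->{3,4,5,7}
Constraint 2 (U != Z) on D(U)={3,4,5,7} D(Z)={2,3,6}: no change
Constraint 3 (U < Z) on D(U)={3,4,5,7} D(Z)={2,3,6}: U {3,4,5,7}->{3,4,5}; Z {2,3,6}->{6}
So after constraint 3: D(Z) = {6}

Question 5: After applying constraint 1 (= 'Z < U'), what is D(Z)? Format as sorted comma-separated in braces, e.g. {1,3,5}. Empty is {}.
Answer: {2,3,6}

Derivation:
Constraint 1 (Z < U) on D(Z)={2,3,6,7} D(U)={1,3,4,5,7}: Z {2,3,6,7}->{2,3,6}; U {1,3,4,5,7}->{3,4,5,7}
So after constraint 1: D(Z) = {2,3,6}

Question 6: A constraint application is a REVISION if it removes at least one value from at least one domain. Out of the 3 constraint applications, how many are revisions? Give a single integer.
Constraint 1 (Z < U) on D(Z)={2,3,6,7} D(U)={1,3,4,5,7}: Z {2,3,6,7}->{2,3,6}; U {1,3,4,5,7}->{3,4,5,7} => REVISION
Constraint 2 (U != Z) on D(U)={3,4,5,7} D(Z)={2,3,6}: no change => not a revision
Constraint 3 (U < Z) on D(U)={3,4,5,7} D(Z)={2,3,6}: U {3,4,5,7}->{3,4,5}; Z {2,3,6}->{6} => REVISION
Total revisions = 2

Answer: 2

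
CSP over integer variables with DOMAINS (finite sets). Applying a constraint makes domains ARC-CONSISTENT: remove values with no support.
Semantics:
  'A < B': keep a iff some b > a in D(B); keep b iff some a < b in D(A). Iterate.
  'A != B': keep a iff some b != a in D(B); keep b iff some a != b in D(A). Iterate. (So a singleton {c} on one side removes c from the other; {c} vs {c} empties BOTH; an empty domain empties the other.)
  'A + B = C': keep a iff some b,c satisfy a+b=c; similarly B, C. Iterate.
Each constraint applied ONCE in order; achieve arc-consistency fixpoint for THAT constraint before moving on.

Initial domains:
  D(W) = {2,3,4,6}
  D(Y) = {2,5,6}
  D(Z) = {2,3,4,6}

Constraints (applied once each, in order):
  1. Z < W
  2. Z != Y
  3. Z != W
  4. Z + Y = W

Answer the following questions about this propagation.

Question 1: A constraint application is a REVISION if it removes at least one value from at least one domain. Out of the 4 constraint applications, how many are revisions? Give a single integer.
Answer: 2

Derivation:
Constraint 1 (Z < W) on D(Z)={2,3,4,6} D(W)={2,3,4,6}: Z {2,3,4,6}->{2,3,4}; W {2,3,4,6}->{3,4,6} => REVISION
Constraint 2 (Z != Y) on D(Z)={2,3,4} D(Y)={2,5,6}: no change => not a revision
Constraint 3 (Z != W) on D(Z)={2,3,4} D(W)={3,4,6}: no change => not a revision
Constraint 4 (Z + Y = W) on D(Z)={2,3,4} D(Y)={2,5,6} D(W)={3,4,6}: Z {2,3,4}->{2,4}; Y {2,5,6}->{2}; W {3,4,6}->{4,6} => REVISION
Total revisions = 2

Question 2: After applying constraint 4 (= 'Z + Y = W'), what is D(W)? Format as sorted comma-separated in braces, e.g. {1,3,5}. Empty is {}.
Constraint 1 (Z < W) on D(Z)={2,3,4,6} D(W)={2,3,4,6}: Z {2,3,4,6}->{2,3,4}; W {2,3,4,6}->{3,4,6}
Constraint 2 (Z != Y) on D(Z)={2,3,4} D(Y)={2,5,6}: no change
Constraint 3 (Z != W) on D(Z)={2,3,4} D(W)={3,4,6}: no change
Constraint 4 (Z + Y = W) on D(Z)={2,3,4} D(Y)={2,5,6} D(W)={3,4,6}: Z {2,3,4}->{2,4}; Y {2,5,6}->{2}; W {3,4,6}->{4,6}
So after constraint 4: D(W) = {4,6}

Answer: {4,6}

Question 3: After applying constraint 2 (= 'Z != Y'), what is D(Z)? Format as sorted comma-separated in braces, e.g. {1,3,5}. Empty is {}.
Answer: {2,3,4}

Derivation:
Constraint 1 (Z < W) on D(Z)={2,3,4,6} D(W)={2,3,4,6}: Z {2,3,4,6}->{2,3,4}; W {2,3,4,6}->{3,4,6}
Constraint 2 (Z != Y) on D(Z)={2,3,4} D(Y)={2,5,6}: no change
So after constraint 2: D(Z) = {2,3,4}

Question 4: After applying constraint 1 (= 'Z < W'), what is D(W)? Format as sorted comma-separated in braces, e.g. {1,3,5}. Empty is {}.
Answer: {3,4,6}

Derivation:
Constraint 1 (Z < W) on D(Z)={2,3,4,6} D(W)={2,3,4,6}: Z {2,3,4,6}->{2,3,4}; W {2,3,4,6}->{3,4,6}
So after constraint 1: D(W) = {3,4,6}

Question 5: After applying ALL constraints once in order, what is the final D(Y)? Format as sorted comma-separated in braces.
Constraint 1 (Z < W) on D(Z)={2,3,4,6} D(W)={2,3,4,6}: Z {2,3,4,6}->{2,3,4}; W {2,3,4,6}->{3,4,6}
Constraint 2 (Z != Y) on D(Z)={2,3,4} D(Y)={2,5,6}: no change
Constraint 3 (Z != W) on D(Z)={2,3,4} D(W)={3,4,6}: no change
Constraint 4 (Z + Y = W) on D(Z)={2,3,4} D(Y)={2,5,6} D(W)={3,4,6}: Z {2,3,4}->{2,4}; Y {2,5,6}->{2}; W {3,4,6}->{4,6}
So after all 4 constraints: D(Y) = {2}

Answer: {2}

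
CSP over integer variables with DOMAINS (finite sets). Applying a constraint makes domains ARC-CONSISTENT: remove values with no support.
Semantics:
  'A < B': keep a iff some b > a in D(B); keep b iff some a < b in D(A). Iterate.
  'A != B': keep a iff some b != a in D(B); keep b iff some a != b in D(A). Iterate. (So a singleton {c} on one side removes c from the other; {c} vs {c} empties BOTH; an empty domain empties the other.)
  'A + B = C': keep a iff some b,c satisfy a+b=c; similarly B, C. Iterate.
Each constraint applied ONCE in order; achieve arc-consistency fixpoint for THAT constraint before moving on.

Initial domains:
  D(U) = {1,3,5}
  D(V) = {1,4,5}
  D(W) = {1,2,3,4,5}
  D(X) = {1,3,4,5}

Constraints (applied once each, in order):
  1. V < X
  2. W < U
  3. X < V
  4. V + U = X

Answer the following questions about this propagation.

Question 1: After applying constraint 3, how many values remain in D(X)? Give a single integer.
Constraint 1 (V < X) on D(V)={1,4,5} D(X)={1,3,4,5}: V {1,4,5}->{1,4}; X {1,3,4,5}->{3,4,5}
Constraint 2 (W < U) on D(W)={1,2,3,4,5} D(U)={1,3,5}: W {1,2,3,4,5}->{1,2,3,4}; U {1,3,5}->{3,5}
Constraint 3 (X < V) on D(X)={3,4,5} D(V)={1,4}: X {3,4,5}->{3}; V {1,4}->{4}
So after constraint 3: D(X)={3}, size = 1

Answer: 1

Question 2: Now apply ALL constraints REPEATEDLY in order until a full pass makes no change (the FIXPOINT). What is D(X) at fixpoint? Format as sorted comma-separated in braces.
Answer: {}

Derivation:
pass 0 (initial): D(X)={1,3,4,5}
pass 1: U {1,3,5}->{}; V {1,4,5}->{}; W {1,2,3,4,5}->{1,2,3,4}; X {1,3,4,5}->{}
pass 2: W {1,2,3,4}->{}
pass 3: no change
Fixpoint after 3 passes: D(X) = {}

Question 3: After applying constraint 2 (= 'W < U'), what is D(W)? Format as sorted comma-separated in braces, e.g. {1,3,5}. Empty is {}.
Answer: {1,2,3,4}

Derivation:
Constraint 1 (V < X) on D(V)={1,4,5} D(X)={1,3,4,5}: V {1,4,5}->{1,4}; X {1,3,4,5}->{3,4,5}
Constraint 2 (W < U) on D(W)={1,2,3,4,5} D(U)={1,3,5}: W {1,2,3,4,5}->{1,2,3,4}; U {1,3,5}->{3,5}
So after constraint 2: D(W) = {1,2,3,4}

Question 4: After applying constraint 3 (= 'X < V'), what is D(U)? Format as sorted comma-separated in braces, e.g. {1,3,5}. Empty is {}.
Constraint 1 (V < X) on D(V)={1,4,5} D(X)={1,3,4,5}: V {1,4,5}->{1,4}; X {1,3,4,5}->{3,4,5}
Constraint 2 (W < U) on D(W)={1,2,3,4,5} D(U)={1,3,5}: W {1,2,3,4,5}->{1,2,3,4}; U {1,3,5}->{3,5}
Constraint 3 (X < V) on D(X)={3,4,5} D(V)={1,4}: X {3,4,5}->{3}; V {1,4}->{4}
So after constraint 3: D(U) = {3,5}

Answer: {3,5}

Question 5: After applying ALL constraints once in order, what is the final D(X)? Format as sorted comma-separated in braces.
Answer: {}

Derivation:
Constraint 1 (V < X) on D(V)={1,4,5} D(X)={1,3,4,5}: V {1,4,5}->{1,4}; X {1,3,4,5}->{3,4,5}
Constraint 2 (W < U) on D(W)={1,2,3,4,5} D(U)={1,3,5}: W {1,2,3,4,5}->{1,2,3,4}; U {1,3,5}->{3,5}
Constraint 3 (X < V) on D(X)={3,4,5} D(V)={1,4}: X {3,4,5}->{3}; V {1,4}->{4}
Constraint 4 (V + U = X) on D(V)={4} D(U)={3,5} D(X)={3}: V {4}->{}; U {3,5}->{}; X {3}->{}
So after all 4 constraints: D(X) = {}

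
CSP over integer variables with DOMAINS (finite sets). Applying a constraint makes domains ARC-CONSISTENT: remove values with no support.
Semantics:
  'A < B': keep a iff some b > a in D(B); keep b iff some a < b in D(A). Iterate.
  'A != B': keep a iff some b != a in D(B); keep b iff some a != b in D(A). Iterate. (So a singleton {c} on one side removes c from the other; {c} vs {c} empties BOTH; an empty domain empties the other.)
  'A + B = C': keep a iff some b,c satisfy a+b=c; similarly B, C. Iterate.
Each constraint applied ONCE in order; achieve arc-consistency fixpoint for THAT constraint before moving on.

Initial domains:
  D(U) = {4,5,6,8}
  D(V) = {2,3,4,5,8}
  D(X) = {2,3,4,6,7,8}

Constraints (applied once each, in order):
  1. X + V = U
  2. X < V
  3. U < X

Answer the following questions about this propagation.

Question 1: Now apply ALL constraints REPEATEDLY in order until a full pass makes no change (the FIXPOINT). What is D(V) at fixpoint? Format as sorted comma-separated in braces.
Answer: {}

Derivation:
pass 0 (initial): D(V)={2,3,4,5,8}
pass 1: U {4,5,6,8}->{}; V {2,3,4,5,8}->{3,4,5}; X {2,3,4,6,7,8}->{}
pass 2: V {3,4,5}->{}
pass 3: no change
Fixpoint after 3 passes: D(V) = {}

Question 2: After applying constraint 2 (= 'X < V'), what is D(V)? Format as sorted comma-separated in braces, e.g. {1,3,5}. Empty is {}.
Answer: {3,4,5}

Derivation:
Constraint 1 (X + V = U) on D(X)={2,3,4,6,7,8} D(V)={2,3,4,5,8} D(U)={4,5,6,8}: X {2,3,4,6,7,8}->{2,3,4,6}; V {2,3,4,5,8}->{2,3,4,5}
Constraint 2 (X < V) on D(X)={2,3,4,6} D(V)={2,3,4,5}: X {2,3,4,6}->{2,3,4}; V {2,3,4,5}->{3,4,5}
So after constraint 2: D(V) = {3,4,5}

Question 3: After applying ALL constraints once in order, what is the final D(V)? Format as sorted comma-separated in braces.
Answer: {3,4,5}

Derivation:
Constraint 1 (X + V = U) on D(X)={2,3,4,6,7,8} D(V)={2,3,4,5,8} D(U)={4,5,6,8}: X {2,3,4,6,7,8}->{2,3,4,6}; V {2,3,4,5,8}->{2,3,4,5}
Constraint 2 (X < V) on D(X)={2,3,4,6} D(V)={2,3,4,5}: X {2,3,4,6}->{2,3,4}; V {2,3,4,5}->{3,4,5}
Constraint 3 (U < X) on D(U)={4,5,6,8} D(X)={2,3,4}: U {4,5,6,8}->{}; X {2,3,4}->{}
So after all 3 constraints: D(V) = {3,4,5}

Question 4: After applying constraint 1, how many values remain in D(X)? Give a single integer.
Constraint 1 (X + V = U) on D(X)={2,3,4,6,7,8} D(V)={2,3,4,5,8} D(U)={4,5,6,8}: X {2,3,4,6,7,8}->{2,3,4,6}; V {2,3,4,5,8}->{2,3,4,5}
So after constraint 1: D(X)={2,3,4,6}, size = 4

Answer: 4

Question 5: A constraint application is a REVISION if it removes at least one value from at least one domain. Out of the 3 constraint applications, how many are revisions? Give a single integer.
Constraint 1 (X + V = U) on D(X)={2,3,4,6,7,8} D(V)={2,3,4,5,8} D(U)={4,5,6,8}: X {2,3,4,6,7,8}->{2,3,4,6}; V {2,3,4,5,8}->{2,3,4,5} => REVISION
Constraint 2 (X < V) on D(X)={2,3,4,6} D(V)={2,3,4,5}: X {2,3,4,6}->{2,3,4}; V {2,3,4,5}->{3,4,5} => REVISION
Constraint 3 (U < X) on D(U)={4,5,6,8} D(X)={2,3,4}: U {4,5,6,8}->{}; X {2,3,4}->{} => REVISION
Total revisions = 3

Answer: 3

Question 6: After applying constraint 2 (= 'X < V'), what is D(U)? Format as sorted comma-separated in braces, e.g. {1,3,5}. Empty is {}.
Answer: {4,5,6,8}

Derivation:
Constraint 1 (X + V = U) on D(X)={2,3,4,6,7,8} D(V)={2,3,4,5,8} D(U)={4,5,6,8}: X {2,3,4,6,7,8}->{2,3,4,6}; V {2,3,4,5,8}->{2,3,4,5}
Constraint 2 (X < V) on D(X)={2,3,4,6} D(V)={2,3,4,5}: X {2,3,4,6}->{2,3,4}; V {2,3,4,5}->{3,4,5}
So after constraint 2: D(U) = {4,5,6,8}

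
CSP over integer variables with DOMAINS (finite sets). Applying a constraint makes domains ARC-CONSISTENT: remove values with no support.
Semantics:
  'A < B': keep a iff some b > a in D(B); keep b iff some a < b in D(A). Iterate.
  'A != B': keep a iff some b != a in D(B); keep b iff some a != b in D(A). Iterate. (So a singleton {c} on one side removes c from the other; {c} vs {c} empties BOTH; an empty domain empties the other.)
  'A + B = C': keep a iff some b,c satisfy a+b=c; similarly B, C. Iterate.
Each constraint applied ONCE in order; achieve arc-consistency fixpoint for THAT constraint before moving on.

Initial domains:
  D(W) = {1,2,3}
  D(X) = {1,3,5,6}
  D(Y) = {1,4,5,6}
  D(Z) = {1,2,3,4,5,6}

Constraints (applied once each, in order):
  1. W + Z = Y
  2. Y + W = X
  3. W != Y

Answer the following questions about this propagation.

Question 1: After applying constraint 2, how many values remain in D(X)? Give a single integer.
Constraint 1 (W + Z = Y) on D(W)={1,2,3} D(Z)={1,2,3,4,5,6} D(Y)={1,4,5,6}: Z {1,2,3,4,5,6}->{1,2,3,4,5}; Y {1,4,5,6}->{4,5,6}
Constraint 2 (Y + W = X) on D(Y)={4,5,6} D(W)={1,2,3} D(X)={1,3,5,6}: Y {4,5,6}->{4,5}; W {1,2,3}->{1,2}; X {1,3,5,6}->{5,6}
So after constraint 2: D(X)={5,6}, size = 2

Answer: 2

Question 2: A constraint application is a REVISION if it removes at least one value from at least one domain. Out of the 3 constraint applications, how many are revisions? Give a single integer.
Constraint 1 (W + Z = Y) on D(W)={1,2,3} D(Z)={1,2,3,4,5,6} D(Y)={1,4,5,6}: Z {1,2,3,4,5,6}->{1,2,3,4,5}; Y {1,4,5,6}->{4,5,6} => REVISION
Constraint 2 (Y + W = X) on D(Y)={4,5,6} D(W)={1,2,3} D(X)={1,3,5,6}: Y {4,5,6}->{4,5}; W {1,2,3}->{1,2}; X {1,3,5,6}->{5,6} => REVISION
Constraint 3 (W != Y) on D(W)={1,2} D(Y)={4,5}: no change => not a revision
Total revisions = 2

Answer: 2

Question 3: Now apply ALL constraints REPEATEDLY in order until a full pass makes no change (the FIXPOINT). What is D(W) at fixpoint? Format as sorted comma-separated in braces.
Answer: {1,2}

Derivation:
pass 0 (initial): D(W)={1,2,3}
pass 1: W {1,2,3}->{1,2}; X {1,3,5,6}->{5,6}; Y {1,4,5,6}->{4,5}; Z {1,2,3,4,5,6}->{1,2,3,4,5}
pass 2: Z {1,2,3,4,5}->{2,3,4}
pass 3: no change
Fixpoint after 3 passes: D(W) = {1,2}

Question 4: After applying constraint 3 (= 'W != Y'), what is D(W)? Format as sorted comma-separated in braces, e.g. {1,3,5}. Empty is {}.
Constraint 1 (W + Z = Y) on D(W)={1,2,3} D(Z)={1,2,3,4,5,6} D(Y)={1,4,5,6}: Z {1,2,3,4,5,6}->{1,2,3,4,5}; Y {1,4,5,6}->{4,5,6}
Constraint 2 (Y + W = X) on D(Y)={4,5,6} D(W)={1,2,3} D(X)={1,3,5,6}: Y {4,5,6}->{4,5}; W {1,2,3}->{1,2}; X {1,3,5,6}->{5,6}
Constraint 3 (W != Y) on D(W)={1,2} D(Y)={4,5}: no change
So after constraint 3: D(W) = {1,2}

Answer: {1,2}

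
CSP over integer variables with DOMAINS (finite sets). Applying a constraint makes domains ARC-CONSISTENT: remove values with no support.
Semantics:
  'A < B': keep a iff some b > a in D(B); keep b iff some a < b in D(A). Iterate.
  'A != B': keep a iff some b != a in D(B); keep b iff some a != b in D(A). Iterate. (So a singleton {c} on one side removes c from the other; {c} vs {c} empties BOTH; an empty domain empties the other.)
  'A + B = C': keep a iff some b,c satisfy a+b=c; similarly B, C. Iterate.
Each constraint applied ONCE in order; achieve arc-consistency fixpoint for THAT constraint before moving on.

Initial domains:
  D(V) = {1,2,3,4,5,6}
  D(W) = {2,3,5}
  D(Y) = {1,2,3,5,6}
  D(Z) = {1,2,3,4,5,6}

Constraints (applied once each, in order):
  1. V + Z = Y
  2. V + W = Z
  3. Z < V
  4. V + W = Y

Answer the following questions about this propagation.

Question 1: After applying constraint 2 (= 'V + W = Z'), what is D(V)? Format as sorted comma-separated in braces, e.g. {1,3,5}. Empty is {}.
Constraint 1 (V + Z = Y) on D(V)={1,2,3,4,5,6} D(Z)={1,2,3,4,5,6} D(Y)={1,2,3,5,6}: V {1,2,3,4,5,6}->{1,2,3,4,5}; Z {1,2,3,4,5,6}->{1,2,3,4,5}; Y {1,2,3,5,6}->{2,3,5,6}
Constraint 2 (V + W = Z) on D(V)={1,2,3,4,5} D(W)={2,3,5} D(Z)={1,2,3,4,5}: V {1,2,3,4,5}->{1,2,3}; W {2,3,5}->{2,3}; Z {1,2,3,4,5}->{3,4,5}
So after constraint 2: D(V) = {1,2,3}

Answer: {1,2,3}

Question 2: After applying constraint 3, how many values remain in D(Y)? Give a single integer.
Constraint 1 (V + Z = Y) on D(V)={1,2,3,4,5,6} D(Z)={1,2,3,4,5,6} D(Y)={1,2,3,5,6}: V {1,2,3,4,5,6}->{1,2,3,4,5}; Z {1,2,3,4,5,6}->{1,2,3,4,5}; Y {1,2,3,5,6}->{2,3,5,6}
Constraint 2 (V + W = Z) on D(V)={1,2,3,4,5} D(W)={2,3,5} D(Z)={1,2,3,4,5}: V {1,2,3,4,5}->{1,2,3}; W {2,3,5}->{2,3}; Z {1,2,3,4,5}->{3,4,5}
Constraint 3 (Z < V) on D(Z)={3,4,5} D(V)={1,2,3}: Z {3,4,5}->{}; V {1,2,3}->{}
So after constraint 3: D(Y)={2,3,5,6}, size = 4

Answer: 4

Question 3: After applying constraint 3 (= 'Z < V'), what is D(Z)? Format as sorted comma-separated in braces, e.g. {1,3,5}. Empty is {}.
Constraint 1 (V + Z = Y) on D(V)={1,2,3,4,5,6} D(Z)={1,2,3,4,5,6} D(Y)={1,2,3,5,6}: V {1,2,3,4,5,6}->{1,2,3,4,5}; Z {1,2,3,4,5,6}->{1,2,3,4,5}; Y {1,2,3,5,6}->{2,3,5,6}
Constraint 2 (V + W = Z) on D(V)={1,2,3,4,5} D(W)={2,3,5} D(Z)={1,2,3,4,5}: V {1,2,3,4,5}->{1,2,3}; W {2,3,5}->{2,3}; Z {1,2,3,4,5}->{3,4,5}
Constraint 3 (Z < V) on D(Z)={3,4,5} D(V)={1,2,3}: Z {3,4,5}->{}; V {1,2,3}->{}
So after constraint 3: D(Z) = {}

Answer: {}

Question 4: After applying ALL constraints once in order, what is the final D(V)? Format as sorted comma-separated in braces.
Answer: {}

Derivation:
Constraint 1 (V + Z = Y) on D(V)={1,2,3,4,5,6} D(Z)={1,2,3,4,5,6} D(Y)={1,2,3,5,6}: V {1,2,3,4,5,6}->{1,2,3,4,5}; Z {1,2,3,4,5,6}->{1,2,3,4,5}; Y {1,2,3,5,6}->{2,3,5,6}
Constraint 2 (V + W = Z) on D(V)={1,2,3,4,5} D(W)={2,3,5} D(Z)={1,2,3,4,5}: V {1,2,3,4,5}->{1,2,3}; W {2,3,5}->{2,3}; Z {1,2,3,4,5}->{3,4,5}
Constraint 3 (Z < V) on D(Z)={3,4,5} D(V)={1,2,3}: Z {3,4,5}->{}; V {1,2,3}->{}
Constraint 4 (V + W = Y) on D(V)={} D(W)={2,3} D(Y)={2,3,5,6}: W {2,3}->{}; Y {2,3,5,6}->{}
So after all 4 constraints: D(V) = {}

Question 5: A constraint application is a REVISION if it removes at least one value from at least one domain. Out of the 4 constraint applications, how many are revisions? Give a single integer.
Constraint 1 (V + Z = Y) on D(V)={1,2,3,4,5,6} D(Z)={1,2,3,4,5,6} D(Y)={1,2,3,5,6}: V {1,2,3,4,5,6}->{1,2,3,4,5}; Z {1,2,3,4,5,6}->{1,2,3,4,5}; Y {1,2,3,5,6}->{2,3,5,6} => REVISION
Constraint 2 (V + W = Z) on D(V)={1,2,3,4,5} D(W)={2,3,5} D(Z)={1,2,3,4,5}: V {1,2,3,4,5}->{1,2,3}; W {2,3,5}->{2,3}; Z {1,2,3,4,5}->{3,4,5} => REVISION
Constraint 3 (Z < V) on D(Z)={3,4,5} D(V)={1,2,3}: Z {3,4,5}->{}; V {1,2,3}->{} => REVISION
Constraint 4 (V + W = Y) on D(V)={} D(W)={2,3} D(Y)={2,3,5,6}: W {2,3}->{}; Y {2,3,5,6}->{} => REVISION
Total revisions = 4

Answer: 4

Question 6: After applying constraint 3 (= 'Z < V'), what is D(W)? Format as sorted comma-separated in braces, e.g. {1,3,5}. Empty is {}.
Constraint 1 (V + Z = Y) on D(V)={1,2,3,4,5,6} D(Z)={1,2,3,4,5,6} D(Y)={1,2,3,5,6}: V {1,2,3,4,5,6}->{1,2,3,4,5}; Z {1,2,3,4,5,6}->{1,2,3,4,5}; Y {1,2,3,5,6}->{2,3,5,6}
Constraint 2 (V + W = Z) on D(V)={1,2,3,4,5} D(W)={2,3,5} D(Z)={1,2,3,4,5}: V {1,2,3,4,5}->{1,2,3}; W {2,3,5}->{2,3}; Z {1,2,3,4,5}->{3,4,5}
Constraint 3 (Z < V) on D(Z)={3,4,5} D(V)={1,2,3}: Z {3,4,5}->{}; V {1,2,3}->{}
So after constraint 3: D(W) = {2,3}

Answer: {2,3}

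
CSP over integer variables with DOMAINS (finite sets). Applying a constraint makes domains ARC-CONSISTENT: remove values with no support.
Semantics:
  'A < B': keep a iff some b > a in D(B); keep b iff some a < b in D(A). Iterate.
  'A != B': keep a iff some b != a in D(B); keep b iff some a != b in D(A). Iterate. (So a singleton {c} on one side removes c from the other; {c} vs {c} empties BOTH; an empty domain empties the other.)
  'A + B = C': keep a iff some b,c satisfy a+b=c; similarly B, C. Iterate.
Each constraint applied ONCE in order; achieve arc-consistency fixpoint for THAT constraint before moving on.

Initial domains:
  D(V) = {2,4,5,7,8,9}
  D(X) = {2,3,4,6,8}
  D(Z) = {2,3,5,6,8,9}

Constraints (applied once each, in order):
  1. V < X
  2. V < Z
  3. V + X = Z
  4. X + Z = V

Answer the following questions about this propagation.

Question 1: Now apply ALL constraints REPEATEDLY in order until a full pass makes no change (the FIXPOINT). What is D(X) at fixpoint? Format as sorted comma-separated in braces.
Answer: {}

Derivation:
pass 0 (initial): D(X)={2,3,4,6,8}
pass 1: V {2,4,5,7,8,9}->{}; X {2,3,4,6,8}->{}; Z {2,3,5,6,8,9}->{}
pass 2: no change
Fixpoint after 2 passes: D(X) = {}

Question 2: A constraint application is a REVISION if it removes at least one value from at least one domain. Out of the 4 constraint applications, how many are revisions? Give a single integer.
Constraint 1 (V < X) on D(V)={2,4,5,7,8,9} D(X)={2,3,4,6,8}: V {2,4,5,7,8,9}->{2,4,5,7}; X {2,3,4,6,8}->{3,4,6,8} => REVISION
Constraint 2 (V < Z) on D(V)={2,4,5,7} D(Z)={2,3,5,6,8,9}: Z {2,3,5,6,8,9}->{3,5,6,8,9} => REVISION
Constraint 3 (V + X = Z) on D(V)={2,4,5,7} D(X)={3,4,6,8} D(Z)={3,5,6,8,9}: V {2,4,5,7}->{2,4,5}; X {3,4,6,8}->{3,4,6}; Z {3,5,6,8,9}->{5,6,8,9} => REVISION
Constraint 4 (X + Z = V) on D(X)={3,4,6} D(Z)={5,6,8,9} D(V)={2,4,5}: X {3,4,6}->{}; Z {5,6,8,9}->{}; V {2,4,5}->{} => REVISION
Total revisions = 4

Answer: 4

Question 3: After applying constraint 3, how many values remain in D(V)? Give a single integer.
Constraint 1 (V < X) on D(V)={2,4,5,7,8,9} D(X)={2,3,4,6,8}: V {2,4,5,7,8,9}->{2,4,5,7}; X {2,3,4,6,8}->{3,4,6,8}
Constraint 2 (V < Z) on D(V)={2,4,5,7} D(Z)={2,3,5,6,8,9}: Z {2,3,5,6,8,9}->{3,5,6,8,9}
Constraint 3 (V + X = Z) on D(V)={2,4,5,7} D(X)={3,4,6,8} D(Z)={3,5,6,8,9}: V {2,4,5,7}->{2,4,5}; X {3,4,6,8}->{3,4,6}; Z {3,5,6,8,9}->{5,6,8,9}
So after constraint 3: D(V)={2,4,5}, size = 3

Answer: 3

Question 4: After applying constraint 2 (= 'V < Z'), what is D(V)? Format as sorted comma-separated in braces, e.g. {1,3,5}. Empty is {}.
Constraint 1 (V < X) on D(V)={2,4,5,7,8,9} D(X)={2,3,4,6,8}: V {2,4,5,7,8,9}->{2,4,5,7}; X {2,3,4,6,8}->{3,4,6,8}
Constraint 2 (V < Z) on D(V)={2,4,5,7} D(Z)={2,3,5,6,8,9}: Z {2,3,5,6,8,9}->{3,5,6,8,9}
So after constraint 2: D(V) = {2,4,5,7}

Answer: {2,4,5,7}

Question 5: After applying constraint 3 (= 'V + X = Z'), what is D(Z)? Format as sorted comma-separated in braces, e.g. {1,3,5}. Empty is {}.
Constraint 1 (V < X) on D(V)={2,4,5,7,8,9} D(X)={2,3,4,6,8}: V {2,4,5,7,8,9}->{2,4,5,7}; X {2,3,4,6,8}->{3,4,6,8}
Constraint 2 (V < Z) on D(V)={2,4,5,7} D(Z)={2,3,5,6,8,9}: Z {2,3,5,6,8,9}->{3,5,6,8,9}
Constraint 3 (V + X = Z) on D(V)={2,4,5,7} D(X)={3,4,6,8} D(Z)={3,5,6,8,9}: V {2,4,5,7}->{2,4,5}; X {3,4,6,8}->{3,4,6}; Z {3,5,6,8,9}->{5,6,8,9}
So after constraint 3: D(Z) = {5,6,8,9}

Answer: {5,6,8,9}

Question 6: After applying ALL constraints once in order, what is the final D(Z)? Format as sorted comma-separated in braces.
Answer: {}

Derivation:
Constraint 1 (V < X) on D(V)={2,4,5,7,8,9} D(X)={2,3,4,6,8}: V {2,4,5,7,8,9}->{2,4,5,7}; X {2,3,4,6,8}->{3,4,6,8}
Constraint 2 (V < Z) on D(V)={2,4,5,7} D(Z)={2,3,5,6,8,9}: Z {2,3,5,6,8,9}->{3,5,6,8,9}
Constraint 3 (V + X = Z) on D(V)={2,4,5,7} D(X)={3,4,6,8} D(Z)={3,5,6,8,9}: V {2,4,5,7}->{2,4,5}; X {3,4,6,8}->{3,4,6}; Z {3,5,6,8,9}->{5,6,8,9}
Constraint 4 (X + Z = V) on D(X)={3,4,6} D(Z)={5,6,8,9} D(V)={2,4,5}: X {3,4,6}->{}; Z {5,6,8,9}->{}; V {2,4,5}->{}
So after all 4 constraints: D(Z) = {}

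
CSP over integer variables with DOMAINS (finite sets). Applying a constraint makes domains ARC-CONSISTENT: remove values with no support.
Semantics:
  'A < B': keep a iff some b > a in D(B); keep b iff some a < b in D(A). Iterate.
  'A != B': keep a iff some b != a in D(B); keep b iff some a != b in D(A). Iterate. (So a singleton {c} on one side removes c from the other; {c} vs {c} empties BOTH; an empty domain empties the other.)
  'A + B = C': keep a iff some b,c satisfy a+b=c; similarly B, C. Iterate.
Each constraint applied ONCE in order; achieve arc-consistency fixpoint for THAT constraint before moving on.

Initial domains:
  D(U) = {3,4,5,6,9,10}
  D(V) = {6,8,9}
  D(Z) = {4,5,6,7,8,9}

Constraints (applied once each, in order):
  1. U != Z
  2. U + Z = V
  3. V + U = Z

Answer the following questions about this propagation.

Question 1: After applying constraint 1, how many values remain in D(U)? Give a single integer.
Constraint 1 (U != Z) on D(U)={3,4,5,6,9,10} D(Z)={4,5,6,7,8,9}: no change
So after constraint 1: D(U)={3,4,5,6,9,10}, size = 6

Answer: 6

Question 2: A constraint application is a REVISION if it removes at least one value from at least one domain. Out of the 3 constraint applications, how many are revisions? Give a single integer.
Constraint 1 (U != Z) on D(U)={3,4,5,6,9,10} D(Z)={4,5,6,7,8,9}: no change => not a revision
Constraint 2 (U + Z = V) on D(U)={3,4,5,6,9,10} D(Z)={4,5,6,7,8,9} D(V)={6,8,9}: U {3,4,5,6,9,10}->{3,4,5}; Z {4,5,6,7,8,9}->{4,5,6}; V {6,8,9}->{8,9} => REVISION
Constraint 3 (V + U = Z) on D(V)={8,9} D(U)={3,4,5} D(Z)={4,5,6}: V {8,9}->{}; U {3,4,5}->{}; Z {4,5,6}->{} => REVISION
Total revisions = 2

Answer: 2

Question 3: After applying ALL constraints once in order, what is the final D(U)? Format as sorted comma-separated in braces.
Constraint 1 (U != Z) on D(U)={3,4,5,6,9,10} D(Z)={4,5,6,7,8,9}: no change
Constraint 2 (U + Z = V) on D(U)={3,4,5,6,9,10} D(Z)={4,5,6,7,8,9} D(V)={6,8,9}: U {3,4,5,6,9,10}->{3,4,5}; Z {4,5,6,7,8,9}->{4,5,6}; V {6,8,9}->{8,9}
Constraint 3 (V + U = Z) on D(V)={8,9} D(U)={3,4,5} D(Z)={4,5,6}: V {8,9}->{}; U {3,4,5}->{}; Z {4,5,6}->{}
So after all 3 constraints: D(U) = {}

Answer: {}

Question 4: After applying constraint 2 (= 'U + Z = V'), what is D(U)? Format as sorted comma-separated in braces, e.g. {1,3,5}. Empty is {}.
Constraint 1 (U != Z) on D(U)={3,4,5,6,9,10} D(Z)={4,5,6,7,8,9}: no change
Constraint 2 (U + Z = V) on D(U)={3,4,5,6,9,10} D(Z)={4,5,6,7,8,9} D(V)={6,8,9}: U {3,4,5,6,9,10}->{3,4,5}; Z {4,5,6,7,8,9}->{4,5,6}; V {6,8,9}->{8,9}
So after constraint 2: D(U) = {3,4,5}

Answer: {3,4,5}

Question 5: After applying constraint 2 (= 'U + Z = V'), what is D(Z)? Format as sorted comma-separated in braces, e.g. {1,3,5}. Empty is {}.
Answer: {4,5,6}

Derivation:
Constraint 1 (U != Z) on D(U)={3,4,5,6,9,10} D(Z)={4,5,6,7,8,9}: no change
Constraint 2 (U + Z = V) on D(U)={3,4,5,6,9,10} D(Z)={4,5,6,7,8,9} D(V)={6,8,9}: U {3,4,5,6,9,10}->{3,4,5}; Z {4,5,6,7,8,9}->{4,5,6}; V {6,8,9}->{8,9}
So after constraint 2: D(Z) = {4,5,6}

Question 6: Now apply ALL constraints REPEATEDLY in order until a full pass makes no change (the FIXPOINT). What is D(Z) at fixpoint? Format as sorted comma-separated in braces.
pass 0 (initial): D(Z)={4,5,6,7,8,9}
pass 1: U {3,4,5,6,9,10}->{}; V {6,8,9}->{}; Z {4,5,6,7,8,9}->{}
pass 2: no change
Fixpoint after 2 passes: D(Z) = {}

Answer: {}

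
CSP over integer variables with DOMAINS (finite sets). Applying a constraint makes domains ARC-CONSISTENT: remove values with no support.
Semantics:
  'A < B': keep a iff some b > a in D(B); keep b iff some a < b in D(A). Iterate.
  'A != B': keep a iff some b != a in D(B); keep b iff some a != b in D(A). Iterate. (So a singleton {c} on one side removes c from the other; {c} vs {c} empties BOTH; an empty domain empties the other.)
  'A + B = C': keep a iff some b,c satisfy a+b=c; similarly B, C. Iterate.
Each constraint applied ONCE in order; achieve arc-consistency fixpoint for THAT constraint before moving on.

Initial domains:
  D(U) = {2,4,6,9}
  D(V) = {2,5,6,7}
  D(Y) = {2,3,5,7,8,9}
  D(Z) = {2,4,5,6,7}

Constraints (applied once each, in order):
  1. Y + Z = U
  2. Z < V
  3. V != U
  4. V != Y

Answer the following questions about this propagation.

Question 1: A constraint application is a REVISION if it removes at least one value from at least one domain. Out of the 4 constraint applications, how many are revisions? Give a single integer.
Answer: 2

Derivation:
Constraint 1 (Y + Z = U) on D(Y)={2,3,5,7,8,9} D(Z)={2,4,5,6,7} D(U)={2,4,6,9}: Y {2,3,5,7,8,9}->{2,3,5,7}; Z {2,4,5,6,7}->{2,4,6,7}; U {2,4,6,9}->{4,6,9} => REVISION
Constraint 2 (Z < V) on D(Z)={2,4,6,7} D(V)={2,5,6,7}: Z {2,4,6,7}->{2,4,6}; V {2,5,6,7}->{5,6,7} => REVISION
Constraint 3 (V != U) on D(V)={5,6,7} D(U)={4,6,9}: no change => not a revision
Constraint 4 (V != Y) on D(V)={5,6,7} D(Y)={2,3,5,7}: no change => not a revision
Total revisions = 2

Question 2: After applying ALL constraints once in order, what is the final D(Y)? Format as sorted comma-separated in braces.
Constraint 1 (Y + Z = U) on D(Y)={2,3,5,7,8,9} D(Z)={2,4,5,6,7} D(U)={2,4,6,9}: Y {2,3,5,7,8,9}->{2,3,5,7}; Z {2,4,5,6,7}->{2,4,6,7}; U {2,4,6,9}->{4,6,9}
Constraint 2 (Z < V) on D(Z)={2,4,6,7} D(V)={2,5,6,7}: Z {2,4,6,7}->{2,4,6}; V {2,5,6,7}->{5,6,7}
Constraint 3 (V != U) on D(V)={5,6,7} D(U)={4,6,9}: no change
Constraint 4 (V != Y) on D(V)={5,6,7} D(Y)={2,3,5,7}: no change
So after all 4 constraints: D(Y) = {2,3,5,7}

Answer: {2,3,5,7}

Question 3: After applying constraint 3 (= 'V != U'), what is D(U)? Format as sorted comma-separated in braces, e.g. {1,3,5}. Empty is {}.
Constraint 1 (Y + Z = U) on D(Y)={2,3,5,7,8,9} D(Z)={2,4,5,6,7} D(U)={2,4,6,9}: Y {2,3,5,7,8,9}->{2,3,5,7}; Z {2,4,5,6,7}->{2,4,6,7}; U {2,4,6,9}->{4,6,9}
Constraint 2 (Z < V) on D(Z)={2,4,6,7} D(V)={2,5,6,7}: Z {2,4,6,7}->{2,4,6}; V {2,5,6,7}->{5,6,7}
Constraint 3 (V != U) on D(V)={5,6,7} D(U)={4,6,9}: no change
So after constraint 3: D(U) = {4,6,9}

Answer: {4,6,9}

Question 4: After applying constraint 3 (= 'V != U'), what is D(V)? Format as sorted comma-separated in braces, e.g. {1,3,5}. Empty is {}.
Answer: {5,6,7}

Derivation:
Constraint 1 (Y + Z = U) on D(Y)={2,3,5,7,8,9} D(Z)={2,4,5,6,7} D(U)={2,4,6,9}: Y {2,3,5,7,8,9}->{2,3,5,7}; Z {2,4,5,6,7}->{2,4,6,7}; U {2,4,6,9}->{4,6,9}
Constraint 2 (Z < V) on D(Z)={2,4,6,7} D(V)={2,5,6,7}: Z {2,4,6,7}->{2,4,6}; V {2,5,6,7}->{5,6,7}
Constraint 3 (V != U) on D(V)={5,6,7} D(U)={4,6,9}: no change
So after constraint 3: D(V) = {5,6,7}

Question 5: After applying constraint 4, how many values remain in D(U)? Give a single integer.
Answer: 3

Derivation:
Constraint 1 (Y + Z = U) on D(Y)={2,3,5,7,8,9} D(Z)={2,4,5,6,7} D(U)={2,4,6,9}: Y {2,3,5,7,8,9}->{2,3,5,7}; Z {2,4,5,6,7}->{2,4,6,7}; U {2,4,6,9}->{4,6,9}
Constraint 2 (Z < V) on D(Z)={2,4,6,7} D(V)={2,5,6,7}: Z {2,4,6,7}->{2,4,6}; V {2,5,6,7}->{5,6,7}
Constraint 3 (V != U) on D(V)={5,6,7} D(U)={4,6,9}: no change
Constraint 4 (V != Y) on D(V)={5,6,7} D(Y)={2,3,5,7}: no change
So after constraint 4: D(U)={4,6,9}, size = 3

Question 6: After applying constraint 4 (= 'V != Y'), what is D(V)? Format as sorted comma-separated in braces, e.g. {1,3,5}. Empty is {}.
Constraint 1 (Y + Z = U) on D(Y)={2,3,5,7,8,9} D(Z)={2,4,5,6,7} D(U)={2,4,6,9}: Y {2,3,5,7,8,9}->{2,3,5,7}; Z {2,4,5,6,7}->{2,4,6,7}; U {2,4,6,9}->{4,6,9}
Constraint 2 (Z < V) on D(Z)={2,4,6,7} D(V)={2,5,6,7}: Z {2,4,6,7}->{2,4,6}; V {2,5,6,7}->{5,6,7}
Constraint 3 (V != U) on D(V)={5,6,7} D(U)={4,6,9}: no change
Constraint 4 (V != Y) on D(V)={5,6,7} D(Y)={2,3,5,7}: no change
So after constraint 4: D(V) = {5,6,7}

Answer: {5,6,7}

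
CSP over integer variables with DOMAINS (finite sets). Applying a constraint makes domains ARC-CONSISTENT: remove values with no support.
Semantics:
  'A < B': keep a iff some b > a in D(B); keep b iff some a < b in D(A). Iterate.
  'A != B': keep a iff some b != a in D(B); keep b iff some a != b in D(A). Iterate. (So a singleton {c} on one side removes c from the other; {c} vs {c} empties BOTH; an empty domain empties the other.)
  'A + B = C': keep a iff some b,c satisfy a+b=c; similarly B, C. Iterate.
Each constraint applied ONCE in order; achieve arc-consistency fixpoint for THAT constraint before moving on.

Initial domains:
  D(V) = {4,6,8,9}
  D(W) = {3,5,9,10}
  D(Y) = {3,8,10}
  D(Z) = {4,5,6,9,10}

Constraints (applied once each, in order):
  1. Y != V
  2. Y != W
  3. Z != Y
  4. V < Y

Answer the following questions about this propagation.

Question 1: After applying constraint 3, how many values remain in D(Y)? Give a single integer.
Answer: 3

Derivation:
Constraint 1 (Y != V) on D(Y)={3,8,10} D(V)={4,6,8,9}: no change
Constraint 2 (Y != W) on D(Y)={3,8,10} D(W)={3,5,9,10}: no change
Constraint 3 (Z != Y) on D(Z)={4,5,6,9,10} D(Y)={3,8,10}: no change
So after constraint 3: D(Y)={3,8,10}, size = 3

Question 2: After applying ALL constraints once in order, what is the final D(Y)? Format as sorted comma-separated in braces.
Constraint 1 (Y != V) on D(Y)={3,8,10} D(V)={4,6,8,9}: no change
Constraint 2 (Y != W) on D(Y)={3,8,10} D(W)={3,5,9,10}: no change
Constraint 3 (Z != Y) on D(Z)={4,5,6,9,10} D(Y)={3,8,10}: no change
Constraint 4 (V < Y) on D(V)={4,6,8,9} D(Y)={3,8,10}: Y {3,8,10}->{8,10}
So after all 4 constraints: D(Y) = {8,10}

Answer: {8,10}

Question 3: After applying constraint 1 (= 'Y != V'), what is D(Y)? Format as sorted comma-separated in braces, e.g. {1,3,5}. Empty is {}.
Constraint 1 (Y != V) on D(Y)={3,8,10} D(V)={4,6,8,9}: no change
So after constraint 1: D(Y) = {3,8,10}

Answer: {3,8,10}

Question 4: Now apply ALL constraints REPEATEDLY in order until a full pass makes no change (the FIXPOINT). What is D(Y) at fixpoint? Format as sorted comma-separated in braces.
Answer: {8,10}

Derivation:
pass 0 (initial): D(Y)={3,8,10}
pass 1: Y {3,8,10}->{8,10}
pass 2: no change
Fixpoint after 2 passes: D(Y) = {8,10}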